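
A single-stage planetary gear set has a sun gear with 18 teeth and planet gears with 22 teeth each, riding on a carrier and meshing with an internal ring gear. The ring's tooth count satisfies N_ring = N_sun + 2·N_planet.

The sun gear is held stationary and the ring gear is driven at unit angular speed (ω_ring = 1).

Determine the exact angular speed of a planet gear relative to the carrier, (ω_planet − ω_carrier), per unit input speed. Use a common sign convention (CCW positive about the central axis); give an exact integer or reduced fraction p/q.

N_ring = 18 + 2·22 = 62
18(ω_s−ω_c) = −62(ω_r−ω_c),  ω_s=0, ω_r=1
18(0−ω_c) = −62(1−ω_c)  ⇒  80ω_c = 62  ⇒  ω_c = 31/40
sun–planet: 18·(0−31/40) = −22·(ω_p−ω_c)  ⇒  ω_p−ω_c = −(18/22)·(-31/40) = 279/440

279/440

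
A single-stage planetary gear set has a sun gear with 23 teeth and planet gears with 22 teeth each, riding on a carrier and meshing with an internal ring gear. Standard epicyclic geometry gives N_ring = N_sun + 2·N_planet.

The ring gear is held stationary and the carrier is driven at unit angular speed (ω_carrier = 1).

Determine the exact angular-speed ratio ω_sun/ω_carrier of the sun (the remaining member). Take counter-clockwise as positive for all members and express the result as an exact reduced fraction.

N_ring = 23 + 2·22 = 67
23(ω_s−ω_c) = −67(ω_r−ω_c),  ω_r=0, ω_c=1
ω_s = 1 − (67/23)(0−1) = 90/23
ω_s/ω_c = 90/23

90/23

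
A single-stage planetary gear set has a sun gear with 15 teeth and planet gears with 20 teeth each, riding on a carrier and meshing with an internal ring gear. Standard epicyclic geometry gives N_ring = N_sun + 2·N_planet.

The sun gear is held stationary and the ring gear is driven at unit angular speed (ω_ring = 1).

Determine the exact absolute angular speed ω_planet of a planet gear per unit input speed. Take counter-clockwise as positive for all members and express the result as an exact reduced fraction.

N_ring = 15 + 2·20 = 55
15(ω_s−ω_c) = −55(ω_r−ω_c),  ω_s=0, ω_r=1
15(0−ω_c) = −55(1−ω_c)  ⇒  70ω_c = 55  ⇒  ω_c = 11/14
sun–planet: 15·(0−11/14) = −20·(ω_p−ω_c)  ⇒  ω_p−ω_c = −(15/20)·(-11/14) = 33/56
ω_p = 11/14 + 33/56 = 11/8

11/8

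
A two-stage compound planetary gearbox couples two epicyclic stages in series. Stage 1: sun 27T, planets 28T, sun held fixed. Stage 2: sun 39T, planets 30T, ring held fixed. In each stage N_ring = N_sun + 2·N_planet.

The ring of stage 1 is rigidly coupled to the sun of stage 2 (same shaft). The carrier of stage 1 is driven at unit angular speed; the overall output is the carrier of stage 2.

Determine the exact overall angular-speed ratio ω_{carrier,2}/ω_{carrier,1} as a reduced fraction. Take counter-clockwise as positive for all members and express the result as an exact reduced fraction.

715/1909

Stage 1: N_ring = 27 + 2·28 = 83
Stage 1: 27(ω_s−ω_c) = −83(ω_r−ω_c),  ω_s=0, ω_c=1
Stage 1: ω_r = 1 − (27/83)(0−1) = 110/83
  ⇒ ω_r¹/ω_c¹ = 110/83
Stage 2: N_ring = 39 + 2·30 = 99
Stage 2: 39(ω_s−ω_c) = −99(ω_r−ω_c),  ω_r=0, ω_s=1
Stage 2: 39(1−ω_c) = −99(0−ω_c)  ⇒  138ω_c = 39  ⇒  ω_c = 13/46
  ⇒ ω_c²/ω_s² = 13/46
Coupling ω_s² = ω_r¹ ⇒ overall = 110/83 × 13/46 = 715/1909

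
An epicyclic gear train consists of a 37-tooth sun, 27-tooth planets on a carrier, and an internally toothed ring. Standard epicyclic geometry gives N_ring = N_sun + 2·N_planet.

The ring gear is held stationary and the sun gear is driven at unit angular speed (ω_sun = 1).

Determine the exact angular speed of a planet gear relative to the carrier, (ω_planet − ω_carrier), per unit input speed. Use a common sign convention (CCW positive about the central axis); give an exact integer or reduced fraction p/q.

-3367/3456

N_ring = 37 + 2·27 = 91
37(ω_s−ω_c) = −91(ω_r−ω_c),  ω_r=0, ω_s=1
37(1−ω_c) = −91(0−ω_c)  ⇒  128ω_c = 37  ⇒  ω_c = 37/128
sun–planet: 37·(1−37/128) = −27·(ω_p−ω_c)  ⇒  ω_p−ω_c = −(37/27)·(91/128) = -3367/3456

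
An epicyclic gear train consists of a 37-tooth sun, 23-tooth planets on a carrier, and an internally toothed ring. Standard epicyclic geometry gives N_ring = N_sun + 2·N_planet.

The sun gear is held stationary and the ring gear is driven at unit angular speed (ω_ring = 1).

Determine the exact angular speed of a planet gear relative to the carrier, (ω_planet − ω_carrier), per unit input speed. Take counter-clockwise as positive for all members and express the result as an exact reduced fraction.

3071/2760

N_ring = 37 + 2·23 = 83
37(ω_s−ω_c) = −83(ω_r−ω_c),  ω_s=0, ω_r=1
37(0−ω_c) = −83(1−ω_c)  ⇒  120ω_c = 83  ⇒  ω_c = 83/120
sun–planet: 37·(0−83/120) = −23·(ω_p−ω_c)  ⇒  ω_p−ω_c = −(37/23)·(-83/120) = 3071/2760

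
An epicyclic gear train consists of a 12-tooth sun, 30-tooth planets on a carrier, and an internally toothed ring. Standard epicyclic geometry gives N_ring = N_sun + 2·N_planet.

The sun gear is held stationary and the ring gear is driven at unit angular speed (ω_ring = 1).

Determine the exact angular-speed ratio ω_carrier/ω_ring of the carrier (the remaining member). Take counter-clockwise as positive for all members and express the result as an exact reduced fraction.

6/7

N_ring = 12 + 2·30 = 72
12(ω_s−ω_c) = −72(ω_r−ω_c),  ω_s=0, ω_r=1
12(0−ω_c) = −72(1−ω_c)  ⇒  84ω_c = 72  ⇒  ω_c = 6/7
ω_c/ω_r = 6/7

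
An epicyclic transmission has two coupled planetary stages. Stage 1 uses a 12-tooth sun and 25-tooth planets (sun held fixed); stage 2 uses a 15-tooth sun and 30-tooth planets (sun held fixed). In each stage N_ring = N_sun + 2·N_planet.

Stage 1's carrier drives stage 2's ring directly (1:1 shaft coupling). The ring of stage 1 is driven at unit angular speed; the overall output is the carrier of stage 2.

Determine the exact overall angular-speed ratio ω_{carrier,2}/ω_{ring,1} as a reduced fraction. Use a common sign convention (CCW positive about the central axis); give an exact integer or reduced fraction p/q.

155/222

Stage 1: N_ring = 12 + 2·25 = 62
Stage 1: 12(ω_s−ω_c) = −62(ω_r−ω_c),  ω_s=0, ω_r=1
Stage 1: 12(0−ω_c) = −62(1−ω_c)  ⇒  74ω_c = 62  ⇒  ω_c = 31/37
  ⇒ ω_c¹/ω_r¹ = 31/37
Stage 2: N_ring = 15 + 2·30 = 75
Stage 2: 15(ω_s−ω_c) = −75(ω_r−ω_c),  ω_s=0, ω_r=1
Stage 2: 15(0−ω_c) = −75(1−ω_c)  ⇒  90ω_c = 75  ⇒  ω_c = 5/6
  ⇒ ω_c²/ω_r² = 5/6
Coupling ω_r² = ω_c¹ ⇒ overall = 31/37 × 5/6 = 155/222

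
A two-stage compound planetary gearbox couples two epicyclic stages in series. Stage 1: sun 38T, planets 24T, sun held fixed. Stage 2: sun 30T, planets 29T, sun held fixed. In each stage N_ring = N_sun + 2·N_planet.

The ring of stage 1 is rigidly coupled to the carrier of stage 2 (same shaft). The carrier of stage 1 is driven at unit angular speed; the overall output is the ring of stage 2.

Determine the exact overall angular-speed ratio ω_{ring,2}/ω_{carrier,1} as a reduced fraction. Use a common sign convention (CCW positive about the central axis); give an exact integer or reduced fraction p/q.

Stage 1: N_ring = 38 + 2·24 = 86
Stage 1: 38(ω_s−ω_c) = −86(ω_r−ω_c),  ω_s=0, ω_c=1
Stage 1: ω_r = 1 − (38/86)(0−1) = 62/43
  ⇒ ω_r¹/ω_c¹ = 62/43
Stage 2: N_ring = 30 + 2·29 = 88
Stage 2: 30(ω_s−ω_c) = −88(ω_r−ω_c),  ω_s=0, ω_c=1
Stage 2: ω_r = 1 − (30/88)(0−1) = 59/44
  ⇒ ω_r²/ω_c² = 59/44
Coupling ω_c² = ω_r¹ ⇒ overall = 62/43 × 59/44 = 1829/946

1829/946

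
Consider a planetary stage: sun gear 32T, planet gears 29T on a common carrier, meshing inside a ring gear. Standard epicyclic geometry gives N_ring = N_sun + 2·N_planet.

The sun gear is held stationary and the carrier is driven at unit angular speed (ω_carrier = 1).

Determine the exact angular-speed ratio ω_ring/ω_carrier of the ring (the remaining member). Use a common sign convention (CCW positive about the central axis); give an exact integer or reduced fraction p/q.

61/45

N_ring = 32 + 2·29 = 90
32(ω_s−ω_c) = −90(ω_r−ω_c),  ω_s=0, ω_c=1
ω_r = 1 − (32/90)(0−1) = 61/45
ω_r/ω_c = 61/45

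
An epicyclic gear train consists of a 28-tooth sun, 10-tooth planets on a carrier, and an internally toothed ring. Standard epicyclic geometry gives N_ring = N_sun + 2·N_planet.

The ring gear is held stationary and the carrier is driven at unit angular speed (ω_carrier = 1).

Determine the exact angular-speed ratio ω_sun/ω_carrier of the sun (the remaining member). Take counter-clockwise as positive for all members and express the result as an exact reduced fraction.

N_ring = 28 + 2·10 = 48
28(ω_s−ω_c) = −48(ω_r−ω_c),  ω_r=0, ω_c=1
ω_s = 1 − (48/28)(0−1) = 19/7
ω_s/ω_c = 19/7

19/7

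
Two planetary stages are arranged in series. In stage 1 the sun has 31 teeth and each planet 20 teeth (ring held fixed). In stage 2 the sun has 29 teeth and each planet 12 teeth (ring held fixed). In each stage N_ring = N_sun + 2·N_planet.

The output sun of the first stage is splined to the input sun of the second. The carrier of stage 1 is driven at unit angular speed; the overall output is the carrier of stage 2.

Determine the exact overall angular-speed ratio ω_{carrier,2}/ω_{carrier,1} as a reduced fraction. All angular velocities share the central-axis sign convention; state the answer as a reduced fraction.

Stage 1: N_ring = 31 + 2·20 = 71
Stage 1: 31(ω_s−ω_c) = −71(ω_r−ω_c),  ω_r=0, ω_c=1
Stage 1: ω_s = 1 − (71/31)(0−1) = 102/31
  ⇒ ω_s¹/ω_c¹ = 102/31
Stage 2: N_ring = 29 + 2·12 = 53
Stage 2: 29(ω_s−ω_c) = −53(ω_r−ω_c),  ω_r=0, ω_s=1
Stage 2: 29(1−ω_c) = −53(0−ω_c)  ⇒  82ω_c = 29  ⇒  ω_c = 29/82
  ⇒ ω_c²/ω_s² = 29/82
Coupling ω_s² = ω_s¹ ⇒ overall = 102/31 × 29/82 = 1479/1271

1479/1271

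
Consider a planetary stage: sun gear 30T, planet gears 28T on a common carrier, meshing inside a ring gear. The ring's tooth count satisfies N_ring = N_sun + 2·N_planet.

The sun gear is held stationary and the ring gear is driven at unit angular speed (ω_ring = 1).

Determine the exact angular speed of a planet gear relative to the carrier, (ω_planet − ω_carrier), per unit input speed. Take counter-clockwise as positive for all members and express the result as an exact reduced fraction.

N_ring = 30 + 2·28 = 86
30(ω_s−ω_c) = −86(ω_r−ω_c),  ω_s=0, ω_r=1
30(0−ω_c) = −86(1−ω_c)  ⇒  116ω_c = 86  ⇒  ω_c = 43/58
sun–planet: 30·(0−43/58) = −28·(ω_p−ω_c)  ⇒  ω_p−ω_c = −(30/28)·(-43/58) = 645/812

645/812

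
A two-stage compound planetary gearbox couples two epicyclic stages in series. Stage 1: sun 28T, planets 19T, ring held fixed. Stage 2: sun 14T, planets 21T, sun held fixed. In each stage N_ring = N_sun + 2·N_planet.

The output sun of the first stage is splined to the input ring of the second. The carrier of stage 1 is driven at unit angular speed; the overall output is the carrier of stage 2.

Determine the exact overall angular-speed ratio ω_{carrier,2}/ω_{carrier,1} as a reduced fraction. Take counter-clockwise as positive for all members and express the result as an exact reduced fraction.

Stage 1: N_ring = 28 + 2·19 = 66
Stage 1: 28(ω_s−ω_c) = −66(ω_r−ω_c),  ω_r=0, ω_c=1
Stage 1: ω_s = 1 − (66/28)(0−1) = 47/14
  ⇒ ω_s¹/ω_c¹ = 47/14
Stage 2: N_ring = 14 + 2·21 = 56
Stage 2: 14(ω_s−ω_c) = −56(ω_r−ω_c),  ω_s=0, ω_r=1
Stage 2: 14(0−ω_c) = −56(1−ω_c)  ⇒  70ω_c = 56  ⇒  ω_c = 4/5
  ⇒ ω_c²/ω_r² = 4/5
Coupling ω_r² = ω_s¹ ⇒ overall = 47/14 × 4/5 = 94/35

94/35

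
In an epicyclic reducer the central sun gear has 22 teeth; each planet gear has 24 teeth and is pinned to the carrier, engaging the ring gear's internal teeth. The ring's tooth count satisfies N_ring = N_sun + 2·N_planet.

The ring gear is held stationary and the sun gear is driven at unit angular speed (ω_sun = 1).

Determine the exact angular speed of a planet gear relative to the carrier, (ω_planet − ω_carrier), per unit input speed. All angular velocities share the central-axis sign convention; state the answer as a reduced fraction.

-385/552

N_ring = 22 + 2·24 = 70
22(ω_s−ω_c) = −70(ω_r−ω_c),  ω_r=0, ω_s=1
22(1−ω_c) = −70(0−ω_c)  ⇒  92ω_c = 22  ⇒  ω_c = 11/46
sun–planet: 22·(1−11/46) = −24·(ω_p−ω_c)  ⇒  ω_p−ω_c = −(22/24)·(35/46) = -385/552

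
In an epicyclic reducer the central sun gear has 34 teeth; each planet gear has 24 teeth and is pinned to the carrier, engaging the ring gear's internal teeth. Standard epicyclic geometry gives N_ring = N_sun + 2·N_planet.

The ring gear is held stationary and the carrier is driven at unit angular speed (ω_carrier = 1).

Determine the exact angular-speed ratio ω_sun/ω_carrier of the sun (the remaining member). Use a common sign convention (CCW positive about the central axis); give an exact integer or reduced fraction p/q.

58/17

N_ring = 34 + 2·24 = 82
34(ω_s−ω_c) = −82(ω_r−ω_c),  ω_r=0, ω_c=1
ω_s = 1 − (82/34)(0−1) = 58/17
ω_s/ω_c = 58/17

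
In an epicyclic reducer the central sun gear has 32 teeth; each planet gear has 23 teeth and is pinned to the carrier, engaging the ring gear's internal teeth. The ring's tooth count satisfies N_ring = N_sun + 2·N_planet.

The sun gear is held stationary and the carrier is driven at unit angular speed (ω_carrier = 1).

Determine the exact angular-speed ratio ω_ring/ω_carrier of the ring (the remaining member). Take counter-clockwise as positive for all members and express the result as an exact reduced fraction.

55/39

N_ring = 32 + 2·23 = 78
32(ω_s−ω_c) = −78(ω_r−ω_c),  ω_s=0, ω_c=1
ω_r = 1 − (32/78)(0−1) = 55/39
ω_r/ω_c = 55/39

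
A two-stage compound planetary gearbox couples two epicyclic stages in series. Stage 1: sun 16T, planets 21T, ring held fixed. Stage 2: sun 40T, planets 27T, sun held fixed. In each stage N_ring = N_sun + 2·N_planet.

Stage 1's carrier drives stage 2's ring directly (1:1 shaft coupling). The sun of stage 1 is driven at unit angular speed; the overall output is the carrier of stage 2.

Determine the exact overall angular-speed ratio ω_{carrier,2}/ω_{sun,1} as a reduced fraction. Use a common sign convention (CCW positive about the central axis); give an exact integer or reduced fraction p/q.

Stage 1: N_ring = 16 + 2·21 = 58
Stage 1: 16(ω_s−ω_c) = −58(ω_r−ω_c),  ω_r=0, ω_s=1
Stage 1: 16(1−ω_c) = −58(0−ω_c)  ⇒  74ω_c = 16  ⇒  ω_c = 8/37
  ⇒ ω_c¹/ω_s¹ = 8/37
Stage 2: N_ring = 40 + 2·27 = 94
Stage 2: 40(ω_s−ω_c) = −94(ω_r−ω_c),  ω_s=0, ω_r=1
Stage 2: 40(0−ω_c) = −94(1−ω_c)  ⇒  134ω_c = 94  ⇒  ω_c = 47/67
  ⇒ ω_c²/ω_r² = 47/67
Coupling ω_r² = ω_c¹ ⇒ overall = 8/37 × 47/67 = 376/2479

376/2479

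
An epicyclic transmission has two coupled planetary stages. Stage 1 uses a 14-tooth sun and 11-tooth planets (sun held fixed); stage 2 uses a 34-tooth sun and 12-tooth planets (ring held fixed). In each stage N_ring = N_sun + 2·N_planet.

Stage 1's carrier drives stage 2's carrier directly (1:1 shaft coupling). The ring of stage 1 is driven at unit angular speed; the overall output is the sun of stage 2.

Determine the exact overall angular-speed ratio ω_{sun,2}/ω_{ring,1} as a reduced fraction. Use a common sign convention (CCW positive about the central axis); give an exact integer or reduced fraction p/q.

828/425

Stage 1: N_ring = 14 + 2·11 = 36
Stage 1: 14(ω_s−ω_c) = −36(ω_r−ω_c),  ω_s=0, ω_r=1
Stage 1: 14(0−ω_c) = −36(1−ω_c)  ⇒  50ω_c = 36  ⇒  ω_c = 18/25
  ⇒ ω_c¹/ω_r¹ = 18/25
Stage 2: N_ring = 34 + 2·12 = 58
Stage 2: 34(ω_s−ω_c) = −58(ω_r−ω_c),  ω_r=0, ω_c=1
Stage 2: ω_s = 1 − (58/34)(0−1) = 46/17
  ⇒ ω_s²/ω_c² = 46/17
Coupling ω_c² = ω_c¹ ⇒ overall = 18/25 × 46/17 = 828/425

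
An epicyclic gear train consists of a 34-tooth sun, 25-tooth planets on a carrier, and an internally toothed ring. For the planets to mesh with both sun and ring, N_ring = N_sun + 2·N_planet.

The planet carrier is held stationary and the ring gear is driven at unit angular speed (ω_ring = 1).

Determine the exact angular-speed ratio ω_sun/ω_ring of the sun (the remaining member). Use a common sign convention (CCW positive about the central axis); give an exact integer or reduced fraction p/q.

-42/17

N_ring = 34 + 2·25 = 84
34(ω_s−ω_c) = −84(ω_r−ω_c),  ω_c=0, ω_r=1
ω_s = 0 − (84/34)(1−0) = -42/17
ω_s/ω_r = -42/17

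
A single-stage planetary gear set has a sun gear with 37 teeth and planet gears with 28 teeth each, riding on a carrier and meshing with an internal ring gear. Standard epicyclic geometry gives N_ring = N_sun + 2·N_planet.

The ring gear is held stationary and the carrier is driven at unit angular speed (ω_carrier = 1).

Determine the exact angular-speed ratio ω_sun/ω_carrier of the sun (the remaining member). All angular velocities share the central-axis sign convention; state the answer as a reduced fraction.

N_ring = 37 + 2·28 = 93
37(ω_s−ω_c) = −93(ω_r−ω_c),  ω_r=0, ω_c=1
ω_s = 1 − (93/37)(0−1) = 130/37
ω_s/ω_c = 130/37

130/37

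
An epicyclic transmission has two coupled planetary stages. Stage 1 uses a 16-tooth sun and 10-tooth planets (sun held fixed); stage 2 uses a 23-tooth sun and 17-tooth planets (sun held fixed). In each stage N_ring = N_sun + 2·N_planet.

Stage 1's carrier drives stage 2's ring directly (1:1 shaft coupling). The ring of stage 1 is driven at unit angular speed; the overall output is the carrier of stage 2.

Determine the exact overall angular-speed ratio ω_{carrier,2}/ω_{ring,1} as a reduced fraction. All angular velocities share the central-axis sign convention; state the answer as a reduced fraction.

513/1040

Stage 1: N_ring = 16 + 2·10 = 36
Stage 1: 16(ω_s−ω_c) = −36(ω_r−ω_c),  ω_s=0, ω_r=1
Stage 1: 16(0−ω_c) = −36(1−ω_c)  ⇒  52ω_c = 36  ⇒  ω_c = 9/13
  ⇒ ω_c¹/ω_r¹ = 9/13
Stage 2: N_ring = 23 + 2·17 = 57
Stage 2: 23(ω_s−ω_c) = −57(ω_r−ω_c),  ω_s=0, ω_r=1
Stage 2: 23(0−ω_c) = −57(1−ω_c)  ⇒  80ω_c = 57  ⇒  ω_c = 57/80
  ⇒ ω_c²/ω_r² = 57/80
Coupling ω_r² = ω_c¹ ⇒ overall = 9/13 × 57/80 = 513/1040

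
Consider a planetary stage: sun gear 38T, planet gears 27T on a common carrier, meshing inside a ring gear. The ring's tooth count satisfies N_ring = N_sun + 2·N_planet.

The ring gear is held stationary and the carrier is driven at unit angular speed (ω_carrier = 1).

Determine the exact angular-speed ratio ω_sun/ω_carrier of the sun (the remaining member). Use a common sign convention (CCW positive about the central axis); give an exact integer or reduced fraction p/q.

65/19

N_ring = 38 + 2·27 = 92
38(ω_s−ω_c) = −92(ω_r−ω_c),  ω_r=0, ω_c=1
ω_s = 1 − (92/38)(0−1) = 65/19
ω_s/ω_c = 65/19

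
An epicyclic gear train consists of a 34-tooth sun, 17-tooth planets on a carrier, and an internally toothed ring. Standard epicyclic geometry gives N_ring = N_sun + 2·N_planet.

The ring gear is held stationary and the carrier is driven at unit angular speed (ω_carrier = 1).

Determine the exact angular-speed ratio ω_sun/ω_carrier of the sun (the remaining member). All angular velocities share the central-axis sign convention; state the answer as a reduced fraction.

N_ring = 34 + 2·17 = 68
34(ω_s−ω_c) = −68(ω_r−ω_c),  ω_r=0, ω_c=1
ω_s = 1 − (68/34)(0−1) = 3
ω_s/ω_c = 3

3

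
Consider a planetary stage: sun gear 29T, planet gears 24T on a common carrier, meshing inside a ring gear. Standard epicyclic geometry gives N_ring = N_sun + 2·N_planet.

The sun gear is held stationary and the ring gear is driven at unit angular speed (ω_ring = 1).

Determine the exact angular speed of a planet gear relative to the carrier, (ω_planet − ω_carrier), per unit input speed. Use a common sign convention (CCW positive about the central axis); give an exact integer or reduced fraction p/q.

2233/2544

N_ring = 29 + 2·24 = 77
29(ω_s−ω_c) = −77(ω_r−ω_c),  ω_s=0, ω_r=1
29(0−ω_c) = −77(1−ω_c)  ⇒  106ω_c = 77  ⇒  ω_c = 77/106
sun–planet: 29·(0−77/106) = −24·(ω_p−ω_c)  ⇒  ω_p−ω_c = −(29/24)·(-77/106) = 2233/2544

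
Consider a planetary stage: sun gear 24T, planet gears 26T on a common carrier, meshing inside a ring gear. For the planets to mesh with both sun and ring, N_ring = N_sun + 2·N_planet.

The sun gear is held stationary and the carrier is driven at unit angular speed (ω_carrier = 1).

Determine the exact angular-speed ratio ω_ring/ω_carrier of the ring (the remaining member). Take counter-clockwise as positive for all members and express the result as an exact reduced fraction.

25/19

N_ring = 24 + 2·26 = 76
24(ω_s−ω_c) = −76(ω_r−ω_c),  ω_s=0, ω_c=1
ω_r = 1 − (24/76)(0−1) = 25/19
ω_r/ω_c = 25/19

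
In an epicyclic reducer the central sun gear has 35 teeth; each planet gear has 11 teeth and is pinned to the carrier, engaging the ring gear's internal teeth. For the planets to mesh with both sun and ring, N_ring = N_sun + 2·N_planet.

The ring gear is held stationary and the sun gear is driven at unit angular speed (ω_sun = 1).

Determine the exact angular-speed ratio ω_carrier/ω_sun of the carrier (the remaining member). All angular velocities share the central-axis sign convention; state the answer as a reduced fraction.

N_ring = 35 + 2·11 = 57
35(ω_s−ω_c) = −57(ω_r−ω_c),  ω_r=0, ω_s=1
35(1−ω_c) = −57(0−ω_c)  ⇒  92ω_c = 35  ⇒  ω_c = 35/92
ω_c/ω_s = 35/92

35/92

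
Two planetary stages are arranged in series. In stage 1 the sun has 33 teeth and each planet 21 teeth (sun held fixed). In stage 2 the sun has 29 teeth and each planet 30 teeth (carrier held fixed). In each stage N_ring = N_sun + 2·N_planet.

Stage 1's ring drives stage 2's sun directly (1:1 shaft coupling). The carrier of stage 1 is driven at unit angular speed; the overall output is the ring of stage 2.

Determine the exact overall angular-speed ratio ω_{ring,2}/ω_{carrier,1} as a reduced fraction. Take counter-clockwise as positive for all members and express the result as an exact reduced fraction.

Stage 1: N_ring = 33 + 2·21 = 75
Stage 1: 33(ω_s−ω_c) = −75(ω_r−ω_c),  ω_s=0, ω_c=1
Stage 1: ω_r = 1 − (33/75)(0−1) = 36/25
  ⇒ ω_r¹/ω_c¹ = 36/25
Stage 2: N_ring = 29 + 2·30 = 89
Stage 2: 29(ω_s−ω_c) = −89(ω_r−ω_c),  ω_c=0, ω_s=1
Stage 2: ω_r = 0 − (29/89)(1−0) = -29/89
  ⇒ ω_r²/ω_s² = -29/89
Coupling ω_s² = ω_r¹ ⇒ overall = 36/25 × -29/89 = -1044/2225

-1044/2225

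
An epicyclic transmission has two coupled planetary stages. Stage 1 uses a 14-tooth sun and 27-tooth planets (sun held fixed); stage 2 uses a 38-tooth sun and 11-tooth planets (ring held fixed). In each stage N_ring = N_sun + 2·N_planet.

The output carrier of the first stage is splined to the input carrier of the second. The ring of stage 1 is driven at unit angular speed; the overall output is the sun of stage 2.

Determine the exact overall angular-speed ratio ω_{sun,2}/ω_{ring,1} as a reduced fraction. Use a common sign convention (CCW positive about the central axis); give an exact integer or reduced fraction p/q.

1666/779

Stage 1: N_ring = 14 + 2·27 = 68
Stage 1: 14(ω_s−ω_c) = −68(ω_r−ω_c),  ω_s=0, ω_r=1
Stage 1: 14(0−ω_c) = −68(1−ω_c)  ⇒  82ω_c = 68  ⇒  ω_c = 34/41
  ⇒ ω_c¹/ω_r¹ = 34/41
Stage 2: N_ring = 38 + 2·11 = 60
Stage 2: 38(ω_s−ω_c) = −60(ω_r−ω_c),  ω_r=0, ω_c=1
Stage 2: ω_s = 1 − (60/38)(0−1) = 49/19
  ⇒ ω_s²/ω_c² = 49/19
Coupling ω_c² = ω_c¹ ⇒ overall = 34/41 × 49/19 = 1666/779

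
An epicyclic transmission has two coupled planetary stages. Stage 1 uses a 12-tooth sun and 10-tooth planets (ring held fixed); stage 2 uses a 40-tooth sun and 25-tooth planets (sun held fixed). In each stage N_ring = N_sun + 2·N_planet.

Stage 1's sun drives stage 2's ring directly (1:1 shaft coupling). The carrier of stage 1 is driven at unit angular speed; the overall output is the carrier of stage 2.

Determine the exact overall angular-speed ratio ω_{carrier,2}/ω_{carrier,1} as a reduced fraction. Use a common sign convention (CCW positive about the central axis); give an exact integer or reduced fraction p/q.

Stage 1: N_ring = 12 + 2·10 = 32
Stage 1: 12(ω_s−ω_c) = −32(ω_r−ω_c),  ω_r=0, ω_c=1
Stage 1: ω_s = 1 − (32/12)(0−1) = 11/3
  ⇒ ω_s¹/ω_c¹ = 11/3
Stage 2: N_ring = 40 + 2·25 = 90
Stage 2: 40(ω_s−ω_c) = −90(ω_r−ω_c),  ω_s=0, ω_r=1
Stage 2: 40(0−ω_c) = −90(1−ω_c)  ⇒  130ω_c = 90  ⇒  ω_c = 9/13
  ⇒ ω_c²/ω_r² = 9/13
Coupling ω_r² = ω_s¹ ⇒ overall = 11/3 × 9/13 = 33/13

33/13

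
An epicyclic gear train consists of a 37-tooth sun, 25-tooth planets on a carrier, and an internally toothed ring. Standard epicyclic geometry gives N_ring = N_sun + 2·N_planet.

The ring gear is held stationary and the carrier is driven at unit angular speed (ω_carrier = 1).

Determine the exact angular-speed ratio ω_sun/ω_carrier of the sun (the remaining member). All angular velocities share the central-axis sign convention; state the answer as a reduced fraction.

N_ring = 37 + 2·25 = 87
37(ω_s−ω_c) = −87(ω_r−ω_c),  ω_r=0, ω_c=1
ω_s = 1 − (87/37)(0−1) = 124/37
ω_s/ω_c = 124/37

124/37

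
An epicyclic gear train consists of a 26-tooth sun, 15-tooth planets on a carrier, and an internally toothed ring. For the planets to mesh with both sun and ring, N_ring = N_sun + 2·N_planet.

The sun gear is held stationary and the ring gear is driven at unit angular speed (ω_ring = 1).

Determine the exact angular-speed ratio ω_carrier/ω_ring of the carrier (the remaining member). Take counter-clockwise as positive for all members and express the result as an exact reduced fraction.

N_ring = 26 + 2·15 = 56
26(ω_s−ω_c) = −56(ω_r−ω_c),  ω_s=0, ω_r=1
26(0−ω_c) = −56(1−ω_c)  ⇒  82ω_c = 56  ⇒  ω_c = 28/41
ω_c/ω_r = 28/41

28/41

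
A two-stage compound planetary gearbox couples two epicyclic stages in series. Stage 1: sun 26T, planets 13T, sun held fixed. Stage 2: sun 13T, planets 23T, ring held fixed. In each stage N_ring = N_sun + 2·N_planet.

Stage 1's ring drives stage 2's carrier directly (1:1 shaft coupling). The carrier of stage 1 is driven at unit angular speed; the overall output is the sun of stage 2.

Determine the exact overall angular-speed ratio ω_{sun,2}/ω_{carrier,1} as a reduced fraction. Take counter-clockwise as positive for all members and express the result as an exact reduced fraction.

108/13

Stage 1: N_ring = 26 + 2·13 = 52
Stage 1: 26(ω_s−ω_c) = −52(ω_r−ω_c),  ω_s=0, ω_c=1
Stage 1: ω_r = 1 − (26/52)(0−1) = 3/2
  ⇒ ω_r¹/ω_c¹ = 3/2
Stage 2: N_ring = 13 + 2·23 = 59
Stage 2: 13(ω_s−ω_c) = −59(ω_r−ω_c),  ω_r=0, ω_c=1
Stage 2: ω_s = 1 − (59/13)(0−1) = 72/13
  ⇒ ω_s²/ω_c² = 72/13
Coupling ω_c² = ω_r¹ ⇒ overall = 3/2 × 72/13 = 108/13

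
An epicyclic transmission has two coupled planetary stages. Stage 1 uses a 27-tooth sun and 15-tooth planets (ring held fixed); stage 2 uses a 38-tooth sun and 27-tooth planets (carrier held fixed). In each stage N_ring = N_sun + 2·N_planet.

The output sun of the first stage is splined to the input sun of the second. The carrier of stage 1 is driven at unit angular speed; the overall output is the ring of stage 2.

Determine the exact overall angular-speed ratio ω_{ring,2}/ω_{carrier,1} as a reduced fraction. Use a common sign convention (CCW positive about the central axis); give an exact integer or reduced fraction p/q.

Stage 1: N_ring = 27 + 2·15 = 57
Stage 1: 27(ω_s−ω_c) = −57(ω_r−ω_c),  ω_r=0, ω_c=1
Stage 1: ω_s = 1 − (57/27)(0−1) = 28/9
  ⇒ ω_s¹/ω_c¹ = 28/9
Stage 2: N_ring = 38 + 2·27 = 92
Stage 2: 38(ω_s−ω_c) = −92(ω_r−ω_c),  ω_c=0, ω_s=1
Stage 2: ω_r = 0 − (38/92)(1−0) = -19/46
  ⇒ ω_r²/ω_s² = -19/46
Coupling ω_s² = ω_s¹ ⇒ overall = 28/9 × -19/46 = -266/207

-266/207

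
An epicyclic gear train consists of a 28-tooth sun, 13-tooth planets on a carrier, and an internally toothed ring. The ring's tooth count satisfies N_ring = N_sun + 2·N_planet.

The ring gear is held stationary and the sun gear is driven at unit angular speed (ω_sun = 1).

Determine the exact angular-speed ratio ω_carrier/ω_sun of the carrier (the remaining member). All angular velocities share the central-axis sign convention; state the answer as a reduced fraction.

14/41

N_ring = 28 + 2·13 = 54
28(ω_s−ω_c) = −54(ω_r−ω_c),  ω_r=0, ω_s=1
28(1−ω_c) = −54(0−ω_c)  ⇒  82ω_c = 28  ⇒  ω_c = 14/41
ω_c/ω_s = 14/41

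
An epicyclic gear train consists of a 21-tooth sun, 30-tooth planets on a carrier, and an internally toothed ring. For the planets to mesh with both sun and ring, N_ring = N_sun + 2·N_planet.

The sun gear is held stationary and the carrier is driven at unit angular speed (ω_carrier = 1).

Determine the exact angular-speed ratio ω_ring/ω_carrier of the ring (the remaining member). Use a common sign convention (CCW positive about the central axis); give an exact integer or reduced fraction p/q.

34/27

N_ring = 21 + 2·30 = 81
21(ω_s−ω_c) = −81(ω_r−ω_c),  ω_s=0, ω_c=1
ω_r = 1 − (21/81)(0−1) = 34/27
ω_r/ω_c = 34/27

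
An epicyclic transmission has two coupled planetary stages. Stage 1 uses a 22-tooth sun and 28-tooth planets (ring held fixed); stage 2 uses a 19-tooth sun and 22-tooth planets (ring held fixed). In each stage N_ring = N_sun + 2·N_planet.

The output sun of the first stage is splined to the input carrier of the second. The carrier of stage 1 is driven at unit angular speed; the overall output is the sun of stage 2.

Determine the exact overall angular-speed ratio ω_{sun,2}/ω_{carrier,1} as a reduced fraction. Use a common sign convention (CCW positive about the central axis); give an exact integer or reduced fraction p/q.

Stage 1: N_ring = 22 + 2·28 = 78
Stage 1: 22(ω_s−ω_c) = −78(ω_r−ω_c),  ω_r=0, ω_c=1
Stage 1: ω_s = 1 − (78/22)(0−1) = 50/11
  ⇒ ω_s¹/ω_c¹ = 50/11
Stage 2: N_ring = 19 + 2·22 = 63
Stage 2: 19(ω_s−ω_c) = −63(ω_r−ω_c),  ω_r=0, ω_c=1
Stage 2: ω_s = 1 − (63/19)(0−1) = 82/19
  ⇒ ω_s²/ω_c² = 82/19
Coupling ω_c² = ω_s¹ ⇒ overall = 50/11 × 82/19 = 4100/209

4100/209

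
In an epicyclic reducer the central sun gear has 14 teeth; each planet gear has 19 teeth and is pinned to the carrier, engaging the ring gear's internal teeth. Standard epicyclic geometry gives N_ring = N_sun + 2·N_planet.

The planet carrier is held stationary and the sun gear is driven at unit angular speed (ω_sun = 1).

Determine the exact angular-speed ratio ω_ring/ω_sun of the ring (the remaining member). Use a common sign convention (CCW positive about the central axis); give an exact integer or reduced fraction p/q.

N_ring = 14 + 2·19 = 52
14(ω_s−ω_c) = −52(ω_r−ω_c),  ω_c=0, ω_s=1
ω_r = 0 − (14/52)(1−0) = -7/26
ω_r/ω_s = -7/26

-7/26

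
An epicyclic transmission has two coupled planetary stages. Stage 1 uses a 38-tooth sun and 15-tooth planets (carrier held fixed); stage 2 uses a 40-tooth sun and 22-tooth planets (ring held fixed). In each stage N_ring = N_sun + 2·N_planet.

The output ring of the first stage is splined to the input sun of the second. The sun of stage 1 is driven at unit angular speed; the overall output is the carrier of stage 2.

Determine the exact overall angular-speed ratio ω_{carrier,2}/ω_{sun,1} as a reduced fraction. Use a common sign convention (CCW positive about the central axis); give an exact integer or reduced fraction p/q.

-95/527

Stage 1: N_ring = 38 + 2·15 = 68
Stage 1: 38(ω_s−ω_c) = −68(ω_r−ω_c),  ω_c=0, ω_s=1
Stage 1: ω_r = 0 − (38/68)(1−0) = -19/34
  ⇒ ω_r¹/ω_s¹ = -19/34
Stage 2: N_ring = 40 + 2·22 = 84
Stage 2: 40(ω_s−ω_c) = −84(ω_r−ω_c),  ω_r=0, ω_s=1
Stage 2: 40(1−ω_c) = −84(0−ω_c)  ⇒  124ω_c = 40  ⇒  ω_c = 10/31
  ⇒ ω_c²/ω_s² = 10/31
Coupling ω_s² = ω_r¹ ⇒ overall = -19/34 × 10/31 = -95/527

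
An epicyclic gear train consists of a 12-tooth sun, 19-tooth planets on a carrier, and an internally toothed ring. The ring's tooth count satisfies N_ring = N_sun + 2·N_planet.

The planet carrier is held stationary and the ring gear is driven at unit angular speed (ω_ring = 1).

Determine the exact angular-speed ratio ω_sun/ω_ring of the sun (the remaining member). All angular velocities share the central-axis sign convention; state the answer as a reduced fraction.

-25/6

N_ring = 12 + 2·19 = 50
12(ω_s−ω_c) = −50(ω_r−ω_c),  ω_c=0, ω_r=1
ω_s = 0 − (50/12)(1−0) = -25/6
ω_s/ω_r = -25/6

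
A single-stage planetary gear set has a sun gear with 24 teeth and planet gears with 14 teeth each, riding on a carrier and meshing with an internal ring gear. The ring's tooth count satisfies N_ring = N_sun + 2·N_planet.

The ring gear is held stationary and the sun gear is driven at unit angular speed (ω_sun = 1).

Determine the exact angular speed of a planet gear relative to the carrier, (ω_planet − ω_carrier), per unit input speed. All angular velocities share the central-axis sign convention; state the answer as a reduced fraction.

-156/133

N_ring = 24 + 2·14 = 52
24(ω_s−ω_c) = −52(ω_r−ω_c),  ω_r=0, ω_s=1
24(1−ω_c) = −52(0−ω_c)  ⇒  76ω_c = 24  ⇒  ω_c = 6/19
sun–planet: 24·(1−6/19) = −14·(ω_p−ω_c)  ⇒  ω_p−ω_c = −(24/14)·(13/19) = -156/133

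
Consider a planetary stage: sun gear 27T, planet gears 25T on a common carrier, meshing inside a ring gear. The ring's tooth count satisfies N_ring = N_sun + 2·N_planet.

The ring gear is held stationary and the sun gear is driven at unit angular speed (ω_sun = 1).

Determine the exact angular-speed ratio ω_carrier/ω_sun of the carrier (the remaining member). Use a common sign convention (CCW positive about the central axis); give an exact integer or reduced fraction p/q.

N_ring = 27 + 2·25 = 77
27(ω_s−ω_c) = −77(ω_r−ω_c),  ω_r=0, ω_s=1
27(1−ω_c) = −77(0−ω_c)  ⇒  104ω_c = 27  ⇒  ω_c = 27/104
ω_c/ω_s = 27/104

27/104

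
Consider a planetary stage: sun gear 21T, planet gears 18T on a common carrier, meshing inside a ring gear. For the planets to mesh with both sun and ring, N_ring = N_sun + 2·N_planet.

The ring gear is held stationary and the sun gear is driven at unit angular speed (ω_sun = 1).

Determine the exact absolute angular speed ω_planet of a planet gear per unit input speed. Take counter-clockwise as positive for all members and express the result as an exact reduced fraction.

N_ring = 21 + 2·18 = 57
21(ω_s−ω_c) = −57(ω_r−ω_c),  ω_r=0, ω_s=1
21(1−ω_c) = −57(0−ω_c)  ⇒  78ω_c = 21  ⇒  ω_c = 7/26
sun–planet: 21·(1−7/26) = −18·(ω_p−ω_c)  ⇒  ω_p−ω_c = −(21/18)·(19/26) = -133/156
ω_p = 7/26 − 133/156 = -7/12

-7/12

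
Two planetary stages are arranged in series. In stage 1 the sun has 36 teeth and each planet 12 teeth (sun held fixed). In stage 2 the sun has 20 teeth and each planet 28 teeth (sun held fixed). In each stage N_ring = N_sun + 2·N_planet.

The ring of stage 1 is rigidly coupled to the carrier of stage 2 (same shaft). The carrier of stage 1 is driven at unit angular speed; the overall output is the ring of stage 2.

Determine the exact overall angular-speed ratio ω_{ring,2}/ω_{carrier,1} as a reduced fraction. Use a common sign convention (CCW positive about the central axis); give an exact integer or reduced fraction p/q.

Stage 1: N_ring = 36 + 2·12 = 60
Stage 1: 36(ω_s−ω_c) = −60(ω_r−ω_c),  ω_s=0, ω_c=1
Stage 1: ω_r = 1 − (36/60)(0−1) = 8/5
  ⇒ ω_r¹/ω_c¹ = 8/5
Stage 2: N_ring = 20 + 2·28 = 76
Stage 2: 20(ω_s−ω_c) = −76(ω_r−ω_c),  ω_s=0, ω_c=1
Stage 2: ω_r = 1 − (20/76)(0−1) = 24/19
  ⇒ ω_r²/ω_c² = 24/19
Coupling ω_c² = ω_r¹ ⇒ overall = 8/5 × 24/19 = 192/95

192/95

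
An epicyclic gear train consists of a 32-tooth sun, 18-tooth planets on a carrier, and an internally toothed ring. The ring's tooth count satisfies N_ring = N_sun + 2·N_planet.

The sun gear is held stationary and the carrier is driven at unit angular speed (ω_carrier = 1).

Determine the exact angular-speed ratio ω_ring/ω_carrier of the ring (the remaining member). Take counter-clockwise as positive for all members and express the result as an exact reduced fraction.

25/17

N_ring = 32 + 2·18 = 68
32(ω_s−ω_c) = −68(ω_r−ω_c),  ω_s=0, ω_c=1
ω_r = 1 − (32/68)(0−1) = 25/17
ω_r/ω_c = 25/17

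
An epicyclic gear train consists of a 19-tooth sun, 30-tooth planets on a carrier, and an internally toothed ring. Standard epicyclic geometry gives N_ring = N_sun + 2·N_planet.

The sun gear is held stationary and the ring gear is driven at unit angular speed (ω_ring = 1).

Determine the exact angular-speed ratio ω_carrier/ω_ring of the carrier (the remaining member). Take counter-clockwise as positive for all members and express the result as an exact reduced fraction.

79/98

N_ring = 19 + 2·30 = 79
19(ω_s−ω_c) = −79(ω_r−ω_c),  ω_s=0, ω_r=1
19(0−ω_c) = −79(1−ω_c)  ⇒  98ω_c = 79  ⇒  ω_c = 79/98
ω_c/ω_r = 79/98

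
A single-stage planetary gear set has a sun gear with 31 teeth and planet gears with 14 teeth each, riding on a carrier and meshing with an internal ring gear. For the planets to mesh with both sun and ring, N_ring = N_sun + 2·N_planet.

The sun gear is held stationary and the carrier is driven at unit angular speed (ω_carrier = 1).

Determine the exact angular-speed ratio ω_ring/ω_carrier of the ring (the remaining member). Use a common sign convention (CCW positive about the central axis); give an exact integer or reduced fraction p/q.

90/59

N_ring = 31 + 2·14 = 59
31(ω_s−ω_c) = −59(ω_r−ω_c),  ω_s=0, ω_c=1
ω_r = 1 − (31/59)(0−1) = 90/59
ω_r/ω_c = 90/59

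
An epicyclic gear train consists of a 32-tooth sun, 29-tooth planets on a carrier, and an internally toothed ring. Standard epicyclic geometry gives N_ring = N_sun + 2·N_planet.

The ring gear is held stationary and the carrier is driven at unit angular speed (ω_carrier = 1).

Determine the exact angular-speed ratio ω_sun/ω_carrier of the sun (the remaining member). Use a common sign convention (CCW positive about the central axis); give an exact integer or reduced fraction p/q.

61/16

N_ring = 32 + 2·29 = 90
32(ω_s−ω_c) = −90(ω_r−ω_c),  ω_r=0, ω_c=1
ω_s = 1 − (90/32)(0−1) = 61/16
ω_s/ω_c = 61/16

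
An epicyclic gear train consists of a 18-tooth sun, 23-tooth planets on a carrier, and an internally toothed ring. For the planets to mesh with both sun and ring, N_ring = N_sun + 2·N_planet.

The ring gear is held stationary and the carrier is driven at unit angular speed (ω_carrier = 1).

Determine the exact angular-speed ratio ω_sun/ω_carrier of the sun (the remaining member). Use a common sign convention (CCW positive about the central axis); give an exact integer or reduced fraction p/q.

N_ring = 18 + 2·23 = 64
18(ω_s−ω_c) = −64(ω_r−ω_c),  ω_r=0, ω_c=1
ω_s = 1 − (64/18)(0−1) = 41/9
ω_s/ω_c = 41/9

41/9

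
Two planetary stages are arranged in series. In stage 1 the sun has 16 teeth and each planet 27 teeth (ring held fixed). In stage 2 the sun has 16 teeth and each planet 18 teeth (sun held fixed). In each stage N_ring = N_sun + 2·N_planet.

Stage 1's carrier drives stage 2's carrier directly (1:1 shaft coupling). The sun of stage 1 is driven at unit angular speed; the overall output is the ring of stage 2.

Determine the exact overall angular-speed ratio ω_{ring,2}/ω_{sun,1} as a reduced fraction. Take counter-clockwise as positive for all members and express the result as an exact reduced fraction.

136/559

Stage 1: N_ring = 16 + 2·27 = 70
Stage 1: 16(ω_s−ω_c) = −70(ω_r−ω_c),  ω_r=0, ω_s=1
Stage 1: 16(1−ω_c) = −70(0−ω_c)  ⇒  86ω_c = 16  ⇒  ω_c = 8/43
  ⇒ ω_c¹/ω_s¹ = 8/43
Stage 2: N_ring = 16 + 2·18 = 52
Stage 2: 16(ω_s−ω_c) = −52(ω_r−ω_c),  ω_s=0, ω_c=1
Stage 2: ω_r = 1 − (16/52)(0−1) = 17/13
  ⇒ ω_r²/ω_c² = 17/13
Coupling ω_c² = ω_c¹ ⇒ overall = 8/43 × 17/13 = 136/559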